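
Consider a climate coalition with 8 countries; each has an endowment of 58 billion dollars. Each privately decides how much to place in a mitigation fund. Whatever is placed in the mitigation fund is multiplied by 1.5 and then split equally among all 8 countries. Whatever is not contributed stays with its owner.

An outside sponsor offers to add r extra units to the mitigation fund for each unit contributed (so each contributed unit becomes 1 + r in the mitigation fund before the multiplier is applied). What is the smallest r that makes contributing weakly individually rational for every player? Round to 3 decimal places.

4.333

With matching at rate r, one contributed unit becomes (1 + r) in the mitigation fund and returns 1.5 × (1 + r) / 8 to the contributor.
Setting this equal to 1: 1 + r = 8/1.5 = 5.3333.
So the minimum matching rate is r = 5.3333 − 1 = 4.333.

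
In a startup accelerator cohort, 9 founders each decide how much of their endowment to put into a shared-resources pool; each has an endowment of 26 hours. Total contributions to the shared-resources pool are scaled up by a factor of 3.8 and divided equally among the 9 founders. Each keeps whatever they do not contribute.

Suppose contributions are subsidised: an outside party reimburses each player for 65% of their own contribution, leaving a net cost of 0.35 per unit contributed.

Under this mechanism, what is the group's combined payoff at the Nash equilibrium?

With the mechanism, a contributed unit returns (3.8/9) / 0.35 = 1.2063 per unit of net cost to the contributor — now above 1 — so contributing fully is weakly dominant for every player.
So the Nash equilibrium is full contribution by all 9; the group earns 9 × (26 × 0.65 + 3.8 × 26) = 1041.30.

1041.30 hours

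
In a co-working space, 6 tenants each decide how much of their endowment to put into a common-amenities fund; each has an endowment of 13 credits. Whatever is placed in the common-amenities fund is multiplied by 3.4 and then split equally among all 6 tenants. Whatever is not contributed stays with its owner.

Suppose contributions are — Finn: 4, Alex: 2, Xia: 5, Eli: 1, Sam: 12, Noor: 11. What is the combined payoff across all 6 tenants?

Total contributed: 4 + 2 + 5 + 1 + 12 + 11 = 35; total kept: 6 × 13 − 35 = 43.
The common-amenities fund pays out 3.4 × 35 = 119.00 in aggregate.
Group total = 43 + 119.00 = 162.00.

162.00 credits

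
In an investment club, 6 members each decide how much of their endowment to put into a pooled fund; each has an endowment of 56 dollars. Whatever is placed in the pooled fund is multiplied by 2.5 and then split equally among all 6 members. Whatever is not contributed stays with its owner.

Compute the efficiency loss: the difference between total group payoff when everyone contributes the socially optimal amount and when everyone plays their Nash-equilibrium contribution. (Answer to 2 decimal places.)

Each contributed unit returns 2.5/6 = 0.4167 to its contributor — below 1 — so contributing 0 is dominant for every player. At the Nash equilibrium everyone keeps their 56, and the group total is 6 × 56 = 336.
Each contributed unit returns 2.500 to the group as a whole (0.4167 to each of 6 players), which exceeds 1, so the social optimum is full contribution: group total = 2.500 × 336 = 840.00.
Efficiency loss = 840.00 − 336 = 504.00.

504.00 dollars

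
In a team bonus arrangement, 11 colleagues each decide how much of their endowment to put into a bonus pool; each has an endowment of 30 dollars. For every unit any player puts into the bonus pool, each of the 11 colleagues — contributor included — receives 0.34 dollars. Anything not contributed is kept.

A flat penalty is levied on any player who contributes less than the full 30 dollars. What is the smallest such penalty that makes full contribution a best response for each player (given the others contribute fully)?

Given the others contribute fully, the best deviation is to contribute 0 (any partial contribution still incurs the fine and gives up units whose private return 0.34 is below 1).
Deviating from 30 to 0 saves 30 dollars but forfeits the deviator's share of the drop in the bonus pool: 0.34 × 30 = 10.20.
So the deviation gain is 30 − 10.20 = 19.80, and the fine must be at least 19.80 dollars to wipe it out.

19.80 dollars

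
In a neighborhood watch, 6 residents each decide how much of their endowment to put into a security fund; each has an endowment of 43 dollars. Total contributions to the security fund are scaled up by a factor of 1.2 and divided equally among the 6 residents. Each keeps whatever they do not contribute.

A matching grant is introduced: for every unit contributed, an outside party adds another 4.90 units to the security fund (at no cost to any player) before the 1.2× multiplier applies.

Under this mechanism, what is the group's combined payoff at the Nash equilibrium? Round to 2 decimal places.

1826.64 dollars

The effective private return per unit is now 1.2 × 5.90 / 6 = 1.1800 > 1, so every player's dominant strategy flips to full contribution.
At the Nash equilibrium everyone contributes 43. Group total payoff = 1.2 × 5.90 × 258 = 1826.64.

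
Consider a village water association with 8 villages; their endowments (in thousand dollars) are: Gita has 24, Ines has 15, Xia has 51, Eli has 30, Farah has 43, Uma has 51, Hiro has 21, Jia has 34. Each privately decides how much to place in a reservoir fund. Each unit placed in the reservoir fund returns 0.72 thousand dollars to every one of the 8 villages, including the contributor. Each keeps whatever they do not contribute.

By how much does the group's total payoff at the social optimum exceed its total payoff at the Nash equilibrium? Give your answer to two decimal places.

1280.44 thousand dollars

The private return per contributed unit is 0.72 < 1 for everyone, so the Nash equilibrium is zero contribution and the group total is Σ E_j = 24 + 15 + 51 + 30 + 43 + 51 + 21 + 34 = 269.
Each contributed unit returns 5.760 to the group, so the social optimum is full contribution by everyone: group total = 5.760 × 269 = 1549.44.
Efficiency loss = (5.760 − 1) × 269 = 1280.44.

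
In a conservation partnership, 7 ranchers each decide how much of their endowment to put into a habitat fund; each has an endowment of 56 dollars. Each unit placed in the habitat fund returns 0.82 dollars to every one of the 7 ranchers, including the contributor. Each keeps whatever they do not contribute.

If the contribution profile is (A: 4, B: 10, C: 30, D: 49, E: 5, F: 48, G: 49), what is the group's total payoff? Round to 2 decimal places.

1316.30 dollars

Total contributed: 4 + 10 + 30 + 49 + 5 + 48 + 49 = 195; total kept: 7 × 56 − 195 = 197.
The habitat fund pays out 0.82 × 7 × 195 = 1119.30 in aggregate.
Group total = 197 + 1119.30 = 1316.30.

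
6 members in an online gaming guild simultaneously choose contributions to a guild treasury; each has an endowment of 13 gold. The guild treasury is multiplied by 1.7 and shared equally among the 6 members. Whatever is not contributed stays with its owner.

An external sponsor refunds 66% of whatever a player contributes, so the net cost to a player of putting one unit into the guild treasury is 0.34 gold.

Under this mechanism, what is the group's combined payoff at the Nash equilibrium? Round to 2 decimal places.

78.00 gold

With the mechanism, a contributed unit returns (1.7/6) / 0.34 = 0.8333 per unit of net cost — still below 1 — so contributing 0 remains dominant for every player.
At the Nash equilibrium no one contributes; group total payoff = 6 × 13 = 78.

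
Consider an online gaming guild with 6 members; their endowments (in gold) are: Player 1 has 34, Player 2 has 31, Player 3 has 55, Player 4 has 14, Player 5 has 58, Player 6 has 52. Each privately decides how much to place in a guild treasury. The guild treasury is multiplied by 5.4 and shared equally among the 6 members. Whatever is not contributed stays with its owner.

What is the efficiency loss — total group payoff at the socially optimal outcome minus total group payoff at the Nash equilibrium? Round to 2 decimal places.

The private return per contributed unit is 5.4/6 = 0.9000 < 1 for every player regardless of endowment, so the Nash equilibrium is zero contribution and the group total is Σ E_j = 34 + 31 + 55 + 14 + 58 + 52 = 244.
Each contributed unit returns 5.400 to the group, so the social optimum is full contribution by everyone: group total = 5.400 × 244 = 1317.60.
Efficiency loss = (5.400 − 1) × 244 = 1073.60.

1073.60 gold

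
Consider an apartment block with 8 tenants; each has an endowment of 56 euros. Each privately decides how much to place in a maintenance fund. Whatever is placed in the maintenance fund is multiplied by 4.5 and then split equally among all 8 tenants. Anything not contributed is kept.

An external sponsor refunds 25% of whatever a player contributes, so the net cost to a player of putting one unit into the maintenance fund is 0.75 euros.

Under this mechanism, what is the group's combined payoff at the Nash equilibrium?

448.00 euros

The effective private return is (4.5/8) / 0.75 = 0.7500, which is still under 1, so the mechanism doesn't change anyone's dominant strategy: zero contribution.
At the Nash equilibrium no one contributes; group total payoff = 8 × 56 = 448.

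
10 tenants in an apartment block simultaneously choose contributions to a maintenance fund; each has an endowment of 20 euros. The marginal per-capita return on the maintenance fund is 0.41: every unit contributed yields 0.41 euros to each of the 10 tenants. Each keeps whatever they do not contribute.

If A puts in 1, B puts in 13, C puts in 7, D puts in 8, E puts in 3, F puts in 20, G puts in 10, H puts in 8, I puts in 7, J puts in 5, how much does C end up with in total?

46.62 euros

Total contributed: 1 + 13 + 7 + 8 + 3 + 20 + 10 + 8 + 7 + 5 = 82.
Each receives 0.41 × 82 = 33.62 from the maintenance fund.
C keeps 20 − 7 = 13, so C's payoff is 13 + 33.62 = 46.62.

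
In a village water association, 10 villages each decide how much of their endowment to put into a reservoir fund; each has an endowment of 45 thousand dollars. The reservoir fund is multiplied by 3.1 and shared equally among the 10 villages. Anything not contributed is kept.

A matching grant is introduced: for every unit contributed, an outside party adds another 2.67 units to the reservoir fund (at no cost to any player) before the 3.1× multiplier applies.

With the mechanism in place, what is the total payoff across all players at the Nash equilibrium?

Under the mechanism each unit contributed yields 3.1 × 3.67 / 10 = 1.1377 back to its contributor per unit of net cost, which exceeds 1, making full contribution the dominant choice for everyone.
So the Nash equilibrium is full contribution by all 10; the group earns 3.1 × 3.67 × 450 = 5119.65.

5119.65 thousand dollars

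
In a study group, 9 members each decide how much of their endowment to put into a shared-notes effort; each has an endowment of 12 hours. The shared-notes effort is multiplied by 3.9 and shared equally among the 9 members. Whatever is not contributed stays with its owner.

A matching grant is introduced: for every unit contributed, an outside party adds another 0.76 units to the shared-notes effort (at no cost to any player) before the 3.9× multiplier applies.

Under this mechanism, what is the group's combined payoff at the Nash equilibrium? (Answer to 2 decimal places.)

With the mechanism, a contributed unit returns 3.9 × 1.76 / 9 = 0.7627 per unit of net cost — still below 1 — so contributing 0 remains dominant for every player.
At the Nash equilibrium no one contributes; group total payoff = 9 × 12 = 108.

108.00 hours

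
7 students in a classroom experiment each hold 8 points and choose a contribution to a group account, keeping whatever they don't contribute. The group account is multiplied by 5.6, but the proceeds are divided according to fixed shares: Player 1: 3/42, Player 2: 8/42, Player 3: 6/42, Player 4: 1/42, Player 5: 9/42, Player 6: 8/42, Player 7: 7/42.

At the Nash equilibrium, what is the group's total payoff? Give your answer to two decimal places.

A player with share s gets back 5.6·s per unit contributed, so full contribution is dominant for anyone with s > 1/5.6 = 0.1786 and zero contribution is dominant for anyone below.
Player 2, Player 5 and Player 6 are above the threshold, contributing 8 each; the remaining 4 contribute 0. Total contributed: 24.
The group account pays out 5.6 × 24 = 134.40 in total (split across the unequal shares, but the aggregate is all that matters for the group sum).
The 4 free-riders keep 8 each, adding 32. Group total = 32 + 134.40 = 166.40.

166.40 points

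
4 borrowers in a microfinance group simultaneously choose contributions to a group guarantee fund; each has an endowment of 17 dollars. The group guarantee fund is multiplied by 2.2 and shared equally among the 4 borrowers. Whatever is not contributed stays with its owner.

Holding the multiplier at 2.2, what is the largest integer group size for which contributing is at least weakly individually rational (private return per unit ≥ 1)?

2

Private return per unit is 2.2/(group size), which is ≥ 1 whenever the group size is ≤ 2.2.
The largest such integer is 2.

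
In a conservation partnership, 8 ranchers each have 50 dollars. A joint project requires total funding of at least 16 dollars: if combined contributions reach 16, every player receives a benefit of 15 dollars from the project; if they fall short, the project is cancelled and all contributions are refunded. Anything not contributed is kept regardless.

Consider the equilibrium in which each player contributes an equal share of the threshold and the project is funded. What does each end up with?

63 dollars

Equal share of the threshold: 16/8 = 2.
At this profile no one gains by cutting their contribution: any cut drops the total below 16, the project is cancelled, contributions are refunded, and the deviator ends with 50, which is less than 50 − 2 + 15 = 63. Contributing more than 2 just wastes the excess. So contributing exactly 2 is a best response.
Each player's payoff: 50 − 2 + 15 = 63.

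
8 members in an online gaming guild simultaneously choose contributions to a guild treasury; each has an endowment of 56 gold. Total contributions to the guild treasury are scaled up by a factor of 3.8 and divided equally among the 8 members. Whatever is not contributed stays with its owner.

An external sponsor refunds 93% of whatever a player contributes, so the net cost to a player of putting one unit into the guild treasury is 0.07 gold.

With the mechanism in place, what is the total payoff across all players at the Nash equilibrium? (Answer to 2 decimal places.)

2119.04 gold

Under the mechanism each unit contributed yields (3.8/8) / 0.07 = 6.7857 back to its contributor per unit of net cost, which exceeds 1, making full contribution the dominant choice for everyone.
At the Nash equilibrium everyone contributes 56. Group total payoff = 8 × (56 × 0.93 + 3.8 × 56) = 2119.04.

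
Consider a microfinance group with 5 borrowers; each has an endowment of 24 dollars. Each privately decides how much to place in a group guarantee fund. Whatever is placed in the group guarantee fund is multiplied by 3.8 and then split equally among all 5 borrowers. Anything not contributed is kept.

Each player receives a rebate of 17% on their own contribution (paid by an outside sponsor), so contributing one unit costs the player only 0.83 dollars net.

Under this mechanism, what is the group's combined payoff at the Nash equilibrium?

With the mechanism, a contributed unit returns (3.8/5) / 0.83 = 0.9157 per unit of net cost — still below 1 — so contributing 0 remains dominant for every player.
Everyone keeps their endowment and the group total is 5 × 24 = 120.

120.00 dollars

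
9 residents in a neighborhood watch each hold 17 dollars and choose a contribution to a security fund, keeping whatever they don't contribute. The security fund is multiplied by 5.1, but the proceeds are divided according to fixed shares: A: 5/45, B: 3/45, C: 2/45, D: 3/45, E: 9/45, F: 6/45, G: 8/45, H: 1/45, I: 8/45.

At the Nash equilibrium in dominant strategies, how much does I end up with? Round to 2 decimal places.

32.41 dollars

Player j's private return per contributed unit is 5.1 × (j's share). Contributing is weakly dominant for j when that share is at least 1/5.1 = 0.1961, and contributing 0 is dominant otherwise.
The only share above 0.1961 is E's 9/45, contributing 17; the remaining 8 contribute 0. Total contributed: 17.
I keeps 17 and receives 5.1 × 17 × 8/45 = 15.41 from the security fund, for a payoff of 32.41.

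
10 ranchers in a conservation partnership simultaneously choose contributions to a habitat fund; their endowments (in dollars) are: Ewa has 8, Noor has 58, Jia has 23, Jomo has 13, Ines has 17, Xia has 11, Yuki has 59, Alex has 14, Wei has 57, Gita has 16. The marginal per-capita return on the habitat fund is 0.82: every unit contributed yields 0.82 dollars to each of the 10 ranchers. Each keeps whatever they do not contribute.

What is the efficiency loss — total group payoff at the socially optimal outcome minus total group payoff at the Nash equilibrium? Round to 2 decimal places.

The private return per contributed unit is 0.82 < 1 for everyone, so the Nash equilibrium is zero contribution and the group total is Σ E_j = 8 + 58 + 23 + 13 + 17 + 11 + 59 + 14 + 57 + 16 = 276.
Each contributed unit returns 8.200 to the group, so the social optimum is full contribution by everyone: group total = 8.200 × 276 = 2263.20.
Efficiency loss = (8.200 − 1) × 276 = 1987.20.

1987.20 dollars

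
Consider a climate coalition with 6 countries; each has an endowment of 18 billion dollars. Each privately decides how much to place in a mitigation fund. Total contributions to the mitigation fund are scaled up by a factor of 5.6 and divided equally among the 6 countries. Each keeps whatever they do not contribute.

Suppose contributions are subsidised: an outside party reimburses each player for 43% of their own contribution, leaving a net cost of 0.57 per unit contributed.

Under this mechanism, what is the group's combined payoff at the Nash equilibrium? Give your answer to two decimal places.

With the mechanism, a contributed unit returns (5.6/6) / 0.57 = 1.6374 per unit of net cost to the contributor — now above 1 — so contributing fully is weakly dominant for every player.
At the Nash equilibrium everyone contributes 18. Group total payoff = 6 × (18 × 0.43 + 5.6 × 18) = 651.24.

651.24 billion dollars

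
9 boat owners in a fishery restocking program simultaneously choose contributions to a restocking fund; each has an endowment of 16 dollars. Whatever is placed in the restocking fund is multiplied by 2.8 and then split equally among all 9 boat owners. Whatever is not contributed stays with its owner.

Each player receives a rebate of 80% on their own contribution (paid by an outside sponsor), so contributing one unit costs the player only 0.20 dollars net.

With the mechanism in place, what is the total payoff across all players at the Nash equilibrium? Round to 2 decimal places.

Under the mechanism each unit contributed yields (2.8/9) / 0.20 = 1.5556 back to its contributor per unit of net cost, which exceeds 1, making full contribution the dominant choice for everyone.
At the Nash equilibrium everyone contributes 16. Group total payoff = 9 × (16 × 0.80 + 2.8 × 16) = 518.40.

518.40 dollars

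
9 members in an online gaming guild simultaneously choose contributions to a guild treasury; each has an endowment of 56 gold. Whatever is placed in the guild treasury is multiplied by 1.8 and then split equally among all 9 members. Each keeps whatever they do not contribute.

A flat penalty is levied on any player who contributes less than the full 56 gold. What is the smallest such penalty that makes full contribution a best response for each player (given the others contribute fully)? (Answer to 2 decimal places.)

Given the others contribute fully, the best deviation is to contribute 0 (any partial contribution still incurs the fine and gives up units whose private return 0.2000 is below 1).
Deviating from 56 to 0 saves 56 gold but forfeits the deviator's share of the drop in the guild treasury: 1.8/9 × 56 = 11.20.
So the deviation gain is 56 − 11.20 = 44.80, and the fine must be at least 44.80 gold to wipe it out.

44.80 gold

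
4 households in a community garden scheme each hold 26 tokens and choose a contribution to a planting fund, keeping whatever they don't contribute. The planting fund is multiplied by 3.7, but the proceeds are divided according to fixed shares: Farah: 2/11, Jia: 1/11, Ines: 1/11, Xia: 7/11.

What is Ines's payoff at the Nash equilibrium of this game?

34.75 tokens

Each unit j contributes comes back to j as 3.7 × (j's share), so j prefers to contribute only if that share exceeds 1/3.7 = 0.2703; otherwise keeping the unit dominates.
Xia alone (share 7/11) is above the threshold, contributing 26; the remaining 3 contribute 0. Total contributed: 26.
Ines keeps 26 and receives 3.7 × 26 × 1/11 = 8.75 from the planting fund, for a payoff of 34.75.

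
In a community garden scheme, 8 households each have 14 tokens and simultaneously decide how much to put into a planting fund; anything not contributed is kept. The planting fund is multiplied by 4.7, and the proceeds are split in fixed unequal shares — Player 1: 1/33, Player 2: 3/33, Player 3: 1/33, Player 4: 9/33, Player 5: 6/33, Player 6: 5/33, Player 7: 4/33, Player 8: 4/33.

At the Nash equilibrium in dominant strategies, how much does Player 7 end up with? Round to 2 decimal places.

21.98 tokens

Player j's private return per contributed unit is 4.7 × (j's share). Contributing is weakly dominant for j when that share is at least 1/4.7 = 0.2128, and contributing 0 is dominant otherwise.
The only share above 0.2128 is Player 4's 9/33, contributing 14; the remaining 7 contribute 0. Total contributed: 14.
Player 7 keeps 14 and receives 4.7 × 14 × 4/33 = 7.98 from the planting fund, for a payoff of 21.98.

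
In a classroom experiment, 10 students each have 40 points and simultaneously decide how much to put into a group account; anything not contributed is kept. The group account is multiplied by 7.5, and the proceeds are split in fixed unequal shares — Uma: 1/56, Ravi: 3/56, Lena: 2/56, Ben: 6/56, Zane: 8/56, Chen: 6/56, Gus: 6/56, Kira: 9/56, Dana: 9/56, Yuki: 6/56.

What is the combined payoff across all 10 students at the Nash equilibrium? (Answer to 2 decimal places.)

1180.00 points

For player j, contributing a unit is worthwhile iff 7.5 × (j's share) ≥ 1, i.e. iff j's share is at least 0.1333.
Zane, Kira and Dana clear that bar, contributing 40 each; the remaining 7 contribute 0. Total contributed: 120.
The group account pays out 7.5 × 120 = 900.00 in total (split across the unequal shares, but the aggregate is all that matters for the group sum).
The 7 free-riders keep 40 each, adding 280. Group total = 280 + 900.00 = 1180.00.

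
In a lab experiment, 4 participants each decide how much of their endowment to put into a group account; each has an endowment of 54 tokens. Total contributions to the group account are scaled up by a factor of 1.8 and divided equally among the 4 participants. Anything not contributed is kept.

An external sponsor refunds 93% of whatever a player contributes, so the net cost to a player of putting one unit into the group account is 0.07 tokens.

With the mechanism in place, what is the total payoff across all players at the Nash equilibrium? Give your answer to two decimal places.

589.68 tokens

With the mechanism, a contributed unit returns (1.8/4) / 0.07 = 6.4286 per unit of net cost to the contributor — now above 1 — so contributing fully is weakly dominant for every player.
So the Nash equilibrium is full contribution by all 4; the group earns 4 × (54 × 0.93 + 1.8 × 54) = 589.68.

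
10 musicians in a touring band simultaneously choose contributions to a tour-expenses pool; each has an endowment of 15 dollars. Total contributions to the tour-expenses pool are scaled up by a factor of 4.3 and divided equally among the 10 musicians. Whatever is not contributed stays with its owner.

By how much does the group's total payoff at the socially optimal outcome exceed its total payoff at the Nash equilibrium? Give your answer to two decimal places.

495.00 dollars

Each contributed unit returns 4.3/10 = 0.4300 to its contributor — below 1 — so contributing 0 is dominant for every player. At the Nash equilibrium everyone keeps their 15, and the group total is 10 × 15 = 150.
Each contributed unit returns 4.300 to the group as a whole (0.4300 to each of 10 players), which exceeds 1, so the social optimum is full contribution: group total = 4.300 × 150 = 645.00.
Efficiency loss = 645.00 − 150 = 495.00.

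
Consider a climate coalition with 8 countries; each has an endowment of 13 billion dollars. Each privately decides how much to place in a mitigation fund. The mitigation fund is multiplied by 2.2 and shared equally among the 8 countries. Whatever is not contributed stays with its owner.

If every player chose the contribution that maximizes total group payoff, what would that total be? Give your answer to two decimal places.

Each contributed unit returns 2.200 to the group as a whole (0.2750 to each of 8 players), which exceeds 1, so the social optimum is full contribution: group total = 2.200 × 104 = 228.80.

228.80 billion dollars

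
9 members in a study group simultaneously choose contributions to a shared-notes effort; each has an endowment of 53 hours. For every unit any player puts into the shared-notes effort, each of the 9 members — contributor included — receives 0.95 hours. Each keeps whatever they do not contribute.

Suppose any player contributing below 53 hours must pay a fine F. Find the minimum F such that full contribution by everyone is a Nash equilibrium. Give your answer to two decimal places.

Given the others contribute fully, the best deviation is to contribute 0 (any partial contribution still incurs the fine and gives up units whose private return 0.95 is below 1).
Deviating from 53 to 0 saves 53 hours but forfeits the deviator's share of the drop in the shared-notes effort: 0.95 × 53 = 50.35.
So the deviation gain is 53 − 50.35 = 2.65, and the fine must be at least 2.65 hours to wipe it out.

2.65 hours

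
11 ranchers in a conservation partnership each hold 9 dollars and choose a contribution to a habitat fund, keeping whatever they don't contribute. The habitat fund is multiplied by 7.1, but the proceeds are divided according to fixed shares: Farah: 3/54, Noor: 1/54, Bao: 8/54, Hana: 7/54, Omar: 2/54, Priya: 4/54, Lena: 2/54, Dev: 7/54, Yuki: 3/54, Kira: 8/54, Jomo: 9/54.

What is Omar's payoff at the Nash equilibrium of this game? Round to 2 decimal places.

16.10 dollars

Each unit j contributes comes back to j as 7.1 × (j's share), so j prefers to contribute only if that share exceeds 1/7.1 = 0.1408; otherwise keeping the unit dominates.
Bao, Kira and Jomo are above the threshold, contributing 9 each; the remaining 8 contribute 0. Total contributed: 27.
Omar keeps 9 and receives 7.1 × 27 × 2/54 = 7.10 from the habitat fund, for a payoff of 16.10.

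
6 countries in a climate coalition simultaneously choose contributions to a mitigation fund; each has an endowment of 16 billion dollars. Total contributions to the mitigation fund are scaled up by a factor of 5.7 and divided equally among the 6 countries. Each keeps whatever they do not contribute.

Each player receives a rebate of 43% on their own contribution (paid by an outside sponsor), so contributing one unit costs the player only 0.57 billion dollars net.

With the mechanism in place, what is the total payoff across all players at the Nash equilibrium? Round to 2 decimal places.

588.48 billion dollars

With the mechanism, a contributed unit returns (5.7/6) / 0.57 = 1.6667 per unit of net cost to the contributor — now above 1 — so contributing fully is weakly dominant for every player.
At the Nash equilibrium everyone contributes 16. Group total payoff = 6 × (16 × 0.43 + 5.7 × 16) = 588.48.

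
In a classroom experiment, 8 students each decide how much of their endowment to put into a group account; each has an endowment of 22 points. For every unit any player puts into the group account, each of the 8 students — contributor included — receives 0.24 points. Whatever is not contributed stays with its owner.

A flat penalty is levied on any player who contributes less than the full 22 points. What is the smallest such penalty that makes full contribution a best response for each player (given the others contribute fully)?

16.72 points

Given the others contribute fully, the best deviation is to contribute 0 (any partial contribution still incurs the fine and gives up units whose private return 0.24 is below 1).
Deviating from 22 to 0 saves 22 points but forfeits the deviator's share of the drop in the group account: 0.24 × 22 = 5.28.
So the deviation gain is 22 − 5.28 = 16.72, and the fine must be at least 16.72 points to wipe it out.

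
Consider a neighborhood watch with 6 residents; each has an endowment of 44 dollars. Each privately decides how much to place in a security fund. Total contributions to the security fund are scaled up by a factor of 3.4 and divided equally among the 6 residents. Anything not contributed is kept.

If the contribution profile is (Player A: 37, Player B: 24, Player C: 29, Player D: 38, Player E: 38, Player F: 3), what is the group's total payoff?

669.60 dollars

Total contributed: 37 + 24 + 29 + 38 + 38 + 3 = 169; total kept: 6 × 44 − 169 = 95.
The security fund pays out 3.4 × 169 = 574.60 in aggregate.
Group total = 95 + 574.60 = 669.60.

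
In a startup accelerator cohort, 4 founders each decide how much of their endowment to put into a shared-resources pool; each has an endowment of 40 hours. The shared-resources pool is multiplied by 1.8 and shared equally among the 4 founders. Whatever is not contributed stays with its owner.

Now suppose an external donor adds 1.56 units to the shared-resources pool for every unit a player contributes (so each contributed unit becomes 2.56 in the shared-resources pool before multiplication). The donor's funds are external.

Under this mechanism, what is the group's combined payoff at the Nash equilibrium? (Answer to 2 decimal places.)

737.28 hours

The effective private return per unit is now 1.8 × 2.56 / 4 = 1.1520 > 1, so every player's dominant strategy flips to full contribution.
At the Nash equilibrium everyone contributes 40. Group total payoff = 1.8 × 2.56 × 160 = 737.28.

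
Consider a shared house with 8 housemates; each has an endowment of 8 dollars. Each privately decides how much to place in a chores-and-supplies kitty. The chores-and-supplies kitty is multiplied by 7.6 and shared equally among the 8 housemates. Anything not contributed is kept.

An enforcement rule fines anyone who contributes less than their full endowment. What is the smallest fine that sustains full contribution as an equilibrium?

0.40 dollars

Given the others contribute fully, the best deviation is to contribute 0 (any partial contribution still incurs the fine and gives up units whose private return 0.9500 is below 1).
Deviating from 8 to 0 saves 8 dollars but forfeits the deviator's share of the drop in the chores-and-supplies kitty: 7.6/8 × 8 = 7.60.
So the deviation gain is 8 − 7.60 = 0.40, and the fine must be at least 0.40 dollars to wipe it out.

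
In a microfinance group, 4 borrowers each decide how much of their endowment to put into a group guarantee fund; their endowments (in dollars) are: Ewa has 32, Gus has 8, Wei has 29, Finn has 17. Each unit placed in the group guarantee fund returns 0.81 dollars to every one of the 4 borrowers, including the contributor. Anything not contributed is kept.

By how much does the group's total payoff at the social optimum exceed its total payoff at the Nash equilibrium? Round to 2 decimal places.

The private return per contributed unit is 0.81 < 1 for everyone, so the Nash equilibrium is zero contribution and the group total is Σ E_j = 32 + 8 + 29 + 17 = 86.
Each contributed unit returns 3.240 to the group, so the social optimum is full contribution by everyone: group total = 3.240 × 86 = 278.64.
Efficiency loss = (3.240 − 1) × 86 = 192.64.

192.64 dollars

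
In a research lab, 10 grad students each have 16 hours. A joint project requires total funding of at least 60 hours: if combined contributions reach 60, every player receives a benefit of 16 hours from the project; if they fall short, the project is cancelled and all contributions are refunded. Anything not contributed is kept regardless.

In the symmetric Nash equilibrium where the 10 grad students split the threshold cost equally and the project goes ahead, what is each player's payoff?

Equal share of the threshold: 60/10 = 6.
At this profile no one gains by cutting their contribution: any cut drops the total below 60, the project is cancelled, contributions are refunded, and the deviator ends with 16, which is less than 16 − 6 + 16 = 26. Contributing more than 6 just wastes the excess. So contributing exactly 6 is a best response.
Each player's payoff: 16 − 6 + 16 = 26.

26 hours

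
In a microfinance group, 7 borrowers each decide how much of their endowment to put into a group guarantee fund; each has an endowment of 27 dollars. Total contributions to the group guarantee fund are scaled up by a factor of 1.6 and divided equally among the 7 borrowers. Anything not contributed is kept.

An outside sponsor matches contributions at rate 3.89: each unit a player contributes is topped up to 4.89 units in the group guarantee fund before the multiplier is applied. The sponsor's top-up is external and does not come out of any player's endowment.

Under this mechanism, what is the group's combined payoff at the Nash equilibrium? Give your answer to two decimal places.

With the mechanism, a contributed unit returns 1.6 × 4.89 / 7 = 1.1177 per unit of net cost to the contributor — now above 1 — so contributing fully is weakly dominant for every player.
So the Nash equilibrium is full contribution by all 7; the group earns 1.6 × 4.89 × 189 = 1478.74.

1478.74 dollars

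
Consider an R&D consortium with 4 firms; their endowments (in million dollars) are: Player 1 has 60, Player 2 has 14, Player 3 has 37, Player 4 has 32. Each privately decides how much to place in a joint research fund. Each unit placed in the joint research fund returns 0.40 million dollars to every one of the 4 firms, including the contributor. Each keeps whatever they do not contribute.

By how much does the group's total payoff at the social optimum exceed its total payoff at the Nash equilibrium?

85.80 million dollars

The private return per contributed unit is 0.40 < 1 for everyone, so the Nash equilibrium is zero contribution and the group total is Σ E_j = 60 + 14 + 37 + 32 = 143.
Each contributed unit returns 1.600 to the group, so the social optimum is full contribution by everyone: group total = 1.600 × 143 = 228.80.
Efficiency loss = (1.600 − 1) × 143 = 85.80.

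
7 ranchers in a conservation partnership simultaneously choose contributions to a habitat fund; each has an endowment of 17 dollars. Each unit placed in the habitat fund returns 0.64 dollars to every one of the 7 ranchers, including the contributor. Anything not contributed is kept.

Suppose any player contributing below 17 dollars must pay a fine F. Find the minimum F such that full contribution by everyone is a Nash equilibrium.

Given the others contribute fully, the best deviation is to contribute 0 (any partial contribution still incurs the fine and gives up units whose private return 0.64 is below 1).
Deviating from 17 to 0 saves 17 dollars but forfeits the deviator's share of the drop in the habitat fund: 0.64 × 17 = 10.88.
So the deviation gain is 17 − 10.88 = 6.12, and the fine must be at least 6.12 dollars to wipe it out.

6.12 dollars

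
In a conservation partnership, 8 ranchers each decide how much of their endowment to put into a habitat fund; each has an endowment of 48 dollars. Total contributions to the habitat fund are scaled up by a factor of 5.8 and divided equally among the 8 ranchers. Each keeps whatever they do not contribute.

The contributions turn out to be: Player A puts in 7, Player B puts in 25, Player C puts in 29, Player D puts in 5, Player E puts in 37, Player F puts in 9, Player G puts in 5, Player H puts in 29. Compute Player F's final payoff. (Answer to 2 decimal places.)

144.85 dollars

Total contributed: 7 + 25 + 29 + 5 + 37 + 9 + 5 + 29 = 146.
Each receives 5.8 × 146 / 8 = 105.85 from the habitat fund.
Player F keeps 48 − 9 = 39, so Player F's payoff is 39 + 105.85 = 144.85.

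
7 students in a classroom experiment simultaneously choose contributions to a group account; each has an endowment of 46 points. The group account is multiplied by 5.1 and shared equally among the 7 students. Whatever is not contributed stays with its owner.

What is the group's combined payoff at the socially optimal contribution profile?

1642.20 points

Each contributed unit returns 5.100 to the group as a whole (0.7286 to each of 7 players), which exceeds 1, so the social optimum is full contribution: group total = 5.100 × 322 = 1642.20.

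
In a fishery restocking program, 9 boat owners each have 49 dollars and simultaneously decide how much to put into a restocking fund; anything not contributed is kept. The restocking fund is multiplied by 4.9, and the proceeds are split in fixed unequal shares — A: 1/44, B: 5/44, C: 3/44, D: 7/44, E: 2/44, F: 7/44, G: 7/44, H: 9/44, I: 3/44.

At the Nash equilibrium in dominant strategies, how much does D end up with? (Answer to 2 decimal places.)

87.20 dollars

A player with share s gets back 4.9·s per unit contributed, so full contribution is dominant for anyone with s > 1/4.9 = 0.2041 and zero contribution is dominant for anyone below.
The only share above 0.2041 is H's 9/44, contributing 49; the remaining 8 contribute 0. Total contributed: 49.
D keeps 49 and receives 4.9 × 49 × 7/44 = 38.20 from the restocking fund, for a payoff of 87.20.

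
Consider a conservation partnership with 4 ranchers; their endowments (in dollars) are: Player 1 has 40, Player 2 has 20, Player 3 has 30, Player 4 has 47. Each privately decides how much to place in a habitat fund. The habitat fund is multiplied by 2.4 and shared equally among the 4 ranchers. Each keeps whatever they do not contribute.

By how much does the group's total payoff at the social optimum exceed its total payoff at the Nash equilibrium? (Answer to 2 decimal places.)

191.80 dollars

The private return per contributed unit is 2.4/4 = 0.6000 < 1 for every player regardless of endowment, so the Nash equilibrium is zero contribution and the group total is Σ E_j = 40 + 20 + 30 + 47 = 137.
Each contributed unit returns 2.400 to the group, so the social optimum is full contribution by everyone: group total = 2.400 × 137 = 328.80.
Efficiency loss = (2.400 − 1) × 137 = 191.80.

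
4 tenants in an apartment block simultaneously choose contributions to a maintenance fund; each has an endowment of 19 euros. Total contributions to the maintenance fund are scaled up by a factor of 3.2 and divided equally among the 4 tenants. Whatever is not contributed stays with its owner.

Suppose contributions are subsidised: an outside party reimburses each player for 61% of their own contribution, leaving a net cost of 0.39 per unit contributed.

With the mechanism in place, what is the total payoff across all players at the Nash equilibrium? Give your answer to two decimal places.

Under the mechanism each unit contributed yields (3.2/4) / 0.39 = 2.0513 back to its contributor per unit of net cost, which exceeds 1, making full contribution the dominant choice for everyone.
At the Nash equilibrium everyone contributes 19. Group total payoff = 4 × (19 × 0.61 + 3.2 × 19) = 289.56.

289.56 euros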